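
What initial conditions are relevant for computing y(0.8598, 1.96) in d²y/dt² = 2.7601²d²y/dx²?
Domain of dependence: [-4.549996, 6.269596]. Signals travel at speed 2.7601, so data within |x - 0.8598| ≤ 2.7601·1.96 = 5.409796 can reach the point.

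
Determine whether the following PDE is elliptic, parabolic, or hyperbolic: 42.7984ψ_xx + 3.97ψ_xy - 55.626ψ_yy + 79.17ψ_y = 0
Coefficients: A = 42.7984, B = 3.97, C = -55.626. B² - 4AC = 9538.5760936, which is positive, so the equation is hyperbolic.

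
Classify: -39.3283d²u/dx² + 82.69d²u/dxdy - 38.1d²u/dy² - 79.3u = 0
Hyperbolic (discriminant = 844.00318).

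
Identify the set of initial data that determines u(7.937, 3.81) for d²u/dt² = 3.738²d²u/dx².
Domain of dependence: [-6.30478, 22.17878]. Signals travel at speed 3.738, so data within |x - 7.937| ≤ 3.738·3.81 = 14.24178 can reach the point.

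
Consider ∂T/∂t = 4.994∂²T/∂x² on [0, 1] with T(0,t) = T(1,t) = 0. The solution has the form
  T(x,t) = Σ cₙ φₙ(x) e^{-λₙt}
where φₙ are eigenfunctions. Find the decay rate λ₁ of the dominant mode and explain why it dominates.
Eigenvalues: λₙ = 4.994n²π².
First three modes:
  n=1: λ₁ = 4.994π² ≈ 49.289
  n=2: λ₂ = 19.976π² ≈ 197.155 (4× faster decay)
  n=3: λ₃ = 44.946π² ≈ 443.599 (9× faster decay)
As t → ∞, higher modes decay exponentially faster. The n=1 mode dominates: T ~ c₁ sin(πx) e^{-λ₁t}.
Decay rate: λ₁ = 4.994π² ≈ 49.289.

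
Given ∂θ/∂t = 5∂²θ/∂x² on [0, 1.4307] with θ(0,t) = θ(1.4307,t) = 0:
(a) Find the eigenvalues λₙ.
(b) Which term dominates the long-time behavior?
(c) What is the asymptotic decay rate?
Eigenvalues: λₙ = 5n²π²/1.4307².
First three modes:
  n=1: λ₁ = 5π²/1.4307² ≈ 24.109
  n=2: λ₂ = 20π²/1.4307² ≈ 96.435 (4× faster decay)
  n=3: λ₃ = 45π²/1.4307² ≈ 216.978 (9× faster decay)
As t → ∞, higher modes decay exponentially faster. The n=1 mode dominates: θ ~ c₁ sin(πx/1.4307) e^{-λ₁t}.
Decay rate: λ₁ = 5π²/1.4307² ≈ 24.109.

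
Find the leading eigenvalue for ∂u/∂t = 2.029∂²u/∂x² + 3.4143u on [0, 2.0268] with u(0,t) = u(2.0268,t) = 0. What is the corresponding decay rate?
Eigenvalues: λₙ = 2.029n²π²/2.0268² - 3.4143.
First three modes:
  n=1: λ₁ = 2.029π²/2.0268² - 3.4143 ≈ 1.461
  n=2: λ₂ = 8.116π²/2.0268² - 3.4143 ≈ 16.085
  n=3: λ₃ = 18.261π²/2.0268² - 3.4143 ≈ 40.459
Since 2.029π²/2.0268² ≈ 4.875 > 3.4143, all λₙ > 0.
The n=1 mode decays slowest → dominates as t → ∞.
Asymptotic: u ~ c₁ sin(πx/2.0268) e^{-λ₁t} with decay rate λ₁ ≈ 1.461.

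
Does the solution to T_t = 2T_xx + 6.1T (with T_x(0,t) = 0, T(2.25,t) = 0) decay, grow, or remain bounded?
T grows unboundedly. Reaction dominates diffusion (r=6.1 > κπ²/(4L²)≈0.97); solution grows exponentially.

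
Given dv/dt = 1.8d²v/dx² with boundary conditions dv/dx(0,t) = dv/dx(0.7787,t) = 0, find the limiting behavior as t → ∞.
v → constant (steady state). Heat is conserved (no flux at boundaries); solution approaches the spatial average.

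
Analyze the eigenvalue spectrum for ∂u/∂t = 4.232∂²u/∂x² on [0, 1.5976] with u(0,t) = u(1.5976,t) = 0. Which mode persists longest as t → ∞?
Eigenvalues: λₙ = 4.232n²π²/1.5976².
First three modes:
  n=1: λ₁ = 4.232π²/1.5976² ≈ 16.365
  n=2: λ₂ = 16.928π²/1.5976² ≈ 65.459 (4× faster decay)
  n=3: λ₃ = 38.088π²/1.5976² ≈ 147.283 (9× faster decay)
As t → ∞, higher modes decay exponentially faster. The n=1 mode dominates: u ~ c₁ sin(πx/1.5976) e^{-λ₁t}.
Decay rate: λ₁ = 4.232π²/1.5976² ≈ 16.365.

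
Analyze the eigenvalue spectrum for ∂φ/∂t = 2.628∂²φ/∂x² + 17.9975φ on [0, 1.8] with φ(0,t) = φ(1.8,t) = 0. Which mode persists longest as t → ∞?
Eigenvalues: λₙ = 2.628n²π²/1.8² - 17.9975.
First three modes:
  n=1: λ₁ = 2.628π²/1.8² - 17.9975 ≈ -9.992
  n=2: λ₂ = 10.512π²/1.8² - 17.9975 ≈ 14.024
  n=3: λ₃ = 23.652π²/1.8² - 17.9975 ≈ 54.051
Since 2.628π²/1.8² ≈ 8.005 < 17.9975, λ₁ < 0.
The n=1 mode grows fastest (−λₙ is largest for n=1) → dominates.
Asymptotic: φ ~ c₁ sin(πx/1.8) e^{9.992t} (exponential growth at rate −λ₁ ≈ 9.992).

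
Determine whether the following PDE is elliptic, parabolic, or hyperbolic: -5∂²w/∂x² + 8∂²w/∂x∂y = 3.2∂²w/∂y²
Rewriting in standard form: -5∂²w/∂x² + 8∂²w/∂x∂y - 3.2∂²w/∂y² = 0. Coefficients: A = -5, B = 8, C = -3.2. B² - 4AC = 0, which is zero, so the equation is parabolic.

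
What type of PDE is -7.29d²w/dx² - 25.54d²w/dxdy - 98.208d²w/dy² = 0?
With A = -7.29, B = -25.54, C = -98.208, the discriminant is -2211.45368. This is an elliptic PDE.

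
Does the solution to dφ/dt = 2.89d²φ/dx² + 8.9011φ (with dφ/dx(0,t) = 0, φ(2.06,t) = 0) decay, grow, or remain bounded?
φ grows unboundedly. Reaction dominates diffusion (r=8.9011 > κπ²/(4L²)≈1.68); solution grows exponentially.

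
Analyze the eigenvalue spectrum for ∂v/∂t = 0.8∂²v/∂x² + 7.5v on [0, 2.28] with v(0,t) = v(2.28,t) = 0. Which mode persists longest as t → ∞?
Eigenvalues: λₙ = 0.8n²π²/2.28² - 7.5.
First three modes:
  n=1: λ₁ = 0.8π²/2.28² - 7.5 ≈ -5.981
  n=2: λ₂ = 3.2π²/2.28² - 7.5 ≈ -1.425
  n=3: λ₃ = 7.2π²/2.28² - 7.5 ≈ 6.17
Since 0.8π²/2.28² ≈ 1.519 < 7.5, λ₁ < 0.
The n=1 mode grows fastest (−λₙ is largest for n=1) → dominates.
Asymptotic: v ~ c₁ sin(πx/2.28) e^{5.981t} (exponential growth at rate −λ₁ ≈ 5.981).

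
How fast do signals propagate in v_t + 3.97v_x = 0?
Speed = 3.97. Information travels along x - 3.97t = const (rightward).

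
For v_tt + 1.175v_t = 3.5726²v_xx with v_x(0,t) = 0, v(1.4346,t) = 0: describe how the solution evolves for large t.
v → 0. Damping (γ=1.175) dissipates energy; oscillations decay exponentially.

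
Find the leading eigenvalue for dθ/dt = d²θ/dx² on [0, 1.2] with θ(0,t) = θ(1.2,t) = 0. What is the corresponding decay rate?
Eigenvalues: λₙ = n²π²/1.2².
First three modes:
  n=1: λ₁ = π²/1.2² ≈ 6.854
  n=2: λ₂ = 4π²/1.2² ≈ 27.416 (4× faster decay)
  n=3: λ₃ = 9π²/1.2² ≈ 61.685 (9× faster decay)
As t → ∞, higher modes decay exponentially faster. The n=1 mode dominates: θ ~ c₁ sin(πx/1.2) e^{-λ₁t}.
Decay rate: λ₁ = π²/1.2² ≈ 6.854.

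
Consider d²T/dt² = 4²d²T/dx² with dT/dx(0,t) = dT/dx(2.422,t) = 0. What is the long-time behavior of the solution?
As t → ∞, T oscillates about a mean that drifts linearly in t (generically unbounded; no decay). There is no damping, so the nonconstant modes persist as standing waves (energy conserved, no decay). But with Neumann conditions at both ends the constant mode has eigenvalue 0: the spatial mean M(t) of T satisfies M'' = 0, so M(t) = M(0) + M'(0)·t. Unless the initial velocity has zero mean (∫T_t(x,0)dx = 0), the solution grows linearly in t (unbounded, though not exponentially); if it does have zero mean, the solution stays bounded and simply oscillates.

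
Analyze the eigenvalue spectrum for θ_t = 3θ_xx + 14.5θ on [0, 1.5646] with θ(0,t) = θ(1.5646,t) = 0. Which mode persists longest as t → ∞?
Eigenvalues: λₙ = 3n²π²/1.5646² - 14.5.
First three modes:
  n=1: λ₁ = 3π²/1.5646² - 14.5 ≈ -2.405
  n=2: λ₂ = 12π²/1.5646² - 14.5 ≈ 33.881
  n=3: λ₃ = 27π²/1.5646² - 14.5 ≈ 94.357
Since 3π²/1.5646² ≈ 12.095 < 14.5, λ₁ < 0.
The n=1 mode grows fastest (−λₙ is largest for n=1) → dominates.
Asymptotic: θ ~ c₁ sin(πx/1.5646) e^{2.405t} (exponential growth at rate −λ₁ ≈ 2.405).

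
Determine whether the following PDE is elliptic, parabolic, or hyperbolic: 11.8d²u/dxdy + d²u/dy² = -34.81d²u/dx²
Rewriting in standard form: 34.81d²u/dx² + 11.8d²u/dxdy + d²u/dy² = 0. Coefficients: A = 34.81, B = 11.8, C = 1. B² - 4AC = 0, which is zero, so the equation is parabolic.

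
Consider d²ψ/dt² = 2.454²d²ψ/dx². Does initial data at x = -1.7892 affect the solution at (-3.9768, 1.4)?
Yes. The domain of dependence is [-7.4124, -0.5412], and -1.7892 ∈ [-7.4124, -0.5412].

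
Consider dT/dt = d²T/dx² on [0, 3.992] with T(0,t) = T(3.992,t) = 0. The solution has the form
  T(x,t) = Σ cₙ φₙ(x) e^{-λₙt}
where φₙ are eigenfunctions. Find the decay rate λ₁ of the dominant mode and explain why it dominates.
Eigenvalues: λₙ = n²π²/3.992².
First three modes:
  n=1: λ₁ = π²/3.992² ≈ 0.619
  n=2: λ₂ = 4π²/3.992² ≈ 2.477 (4× faster decay)
  n=3: λ₃ = 9π²/3.992² ≈ 5.574 (9× faster decay)
As t → ∞, higher modes decay exponentially faster. The n=1 mode dominates: T ~ c₁ sin(πx/3.992) e^{-λ₁t}.
Decay rate: λ₁ = π²/3.992² ≈ 0.619.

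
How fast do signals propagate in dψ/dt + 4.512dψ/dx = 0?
Speed = 4.512. Information travels along x - 4.512t = const (rightward).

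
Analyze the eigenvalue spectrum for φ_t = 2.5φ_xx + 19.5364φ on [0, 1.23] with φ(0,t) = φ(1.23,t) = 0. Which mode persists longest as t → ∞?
Eigenvalues: λₙ = 2.5n²π²/1.23² - 19.5364.
First three modes:
  n=1: λ₁ = 2.5π²/1.23² - 19.5364 ≈ -3.227
  n=2: λ₂ = 10π²/1.23² - 19.5364 ≈ 45.7
  n=3: λ₃ = 22.5π²/1.23² - 19.5364 ≈ 127.245
Since 2.5π²/1.23² ≈ 16.309 < 19.5364, λ₁ < 0.
The n=1 mode grows fastest (−λₙ is largest for n=1) → dominates.
Asymptotic: φ ~ c₁ sin(πx/1.23) e^{3.227t} (exponential growth at rate −λ₁ ≈ 3.227).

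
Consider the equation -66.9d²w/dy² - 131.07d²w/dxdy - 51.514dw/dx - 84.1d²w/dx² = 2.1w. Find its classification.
Rewriting in standard form: -84.1d²w/dx² - 131.07d²w/dxdy - 66.9d²w/dy² - 51.514dw/dx - 2.1w = 0. Elliptic. (A = -84.1, B = -131.07, C = -66.9 gives B² - 4AC = -5325.8151.)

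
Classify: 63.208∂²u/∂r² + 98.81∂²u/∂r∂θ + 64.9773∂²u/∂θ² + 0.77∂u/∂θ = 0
Elliptic (discriminant = -6664.9246136).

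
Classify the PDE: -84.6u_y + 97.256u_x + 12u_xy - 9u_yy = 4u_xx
Rewriting in standard form: -4u_xx + 12u_xy - 9u_yy + 97.256u_x - 84.6u_y = 0. A = -4, B = 12, C = -9. Discriminant B² - 4AC = 0. Since 0 = 0, parabolic.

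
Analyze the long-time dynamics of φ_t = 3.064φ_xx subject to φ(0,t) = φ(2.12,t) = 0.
Long-time behavior: φ → 0. Heat diffuses out through both boundaries.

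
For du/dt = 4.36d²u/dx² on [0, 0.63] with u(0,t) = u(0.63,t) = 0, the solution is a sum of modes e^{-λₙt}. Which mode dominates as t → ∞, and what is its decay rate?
Eigenvalues: λₙ = 4.36n²π²/0.63².
First three modes:
  n=1: λ₁ = 4.36π²/0.63² ≈ 108.419
  n=2: λ₂ = 17.44π²/0.63² ≈ 433.676 (4× faster decay)
  n=3: λ₃ = 39.24π²/0.63² ≈ 975.77 (9× faster decay)
As t → ∞, higher modes decay exponentially faster. The n=1 mode dominates: u ~ c₁ sin(πx/0.63) e^{-λ₁t}.
Decay rate: λ₁ = 4.36π²/0.63² ≈ 108.419.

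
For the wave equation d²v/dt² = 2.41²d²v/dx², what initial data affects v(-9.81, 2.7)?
Domain of dependence: [-16.317, -3.303]. Signals travel at speed 2.41, so data within |x - -9.81| ≤ 2.41·2.7 = 6.507 can reach the point.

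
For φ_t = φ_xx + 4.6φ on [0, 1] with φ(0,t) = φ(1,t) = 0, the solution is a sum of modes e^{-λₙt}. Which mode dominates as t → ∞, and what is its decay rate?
Eigenvalues: λₙ = n²π²/1² - 4.6.
First three modes:
  n=1: λ₁ = π² - 4.6 ≈ 5.27
  n=2: λ₂ = 4π² - 4.6 ≈ 34.878
  n=3: λ₃ = 9π² - 4.6 ≈ 84.226
Since π² ≈ 9.87 > 4.6, all λₙ > 0.
The n=1 mode decays slowest → dominates as t → ∞.
Asymptotic: φ ~ c₁ sin(πx/1) e^{-λ₁t} with decay rate λ₁ ≈ 5.27.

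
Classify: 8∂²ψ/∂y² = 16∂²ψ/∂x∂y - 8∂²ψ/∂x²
Rewriting in standard form: 8∂²ψ/∂x² - 16∂²ψ/∂x∂y + 8∂²ψ/∂y² = 0. Parabolic (discriminant = 0).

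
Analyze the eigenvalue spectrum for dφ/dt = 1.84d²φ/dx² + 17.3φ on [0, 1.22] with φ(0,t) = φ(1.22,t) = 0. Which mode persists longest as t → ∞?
Eigenvalues: λₙ = 1.84n²π²/1.22² - 17.3.
First three modes:
  n=1: λ₁ = 1.84π²/1.22² - 17.3 ≈ -5.099
  n=2: λ₂ = 7.36π²/1.22² - 17.3 ≈ 31.504
  n=3: λ₃ = 16.56π²/1.22² - 17.3 ≈ 92.51
Since 1.84π²/1.22² ≈ 12.201 < 17.3, λ₁ < 0.
The n=1 mode grows fastest (−λₙ is largest for n=1) → dominates.
Asymptotic: φ ~ c₁ sin(πx/1.22) e^{5.099t} (exponential growth at rate −λ₁ ≈ 5.099).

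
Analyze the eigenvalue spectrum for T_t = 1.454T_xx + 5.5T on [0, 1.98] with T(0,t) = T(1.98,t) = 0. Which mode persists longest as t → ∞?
Eigenvalues: λₙ = 1.454n²π²/1.98² - 5.5.
First three modes:
  n=1: λ₁ = 1.454π²/1.98² - 5.5 ≈ -1.84
  n=2: λ₂ = 5.816π²/1.98² - 5.5 ≈ 9.142
  n=3: λ₃ = 13.086π²/1.98² - 5.5 ≈ 27.444
Since 1.454π²/1.98² ≈ 3.66 < 5.5, λ₁ < 0.
The n=1 mode grows fastest (−λₙ is largest for n=1) → dominates.
Asymptotic: T ~ c₁ sin(πx/1.98) e^{1.84t} (exponential growth at rate −λ₁ ≈ 1.84).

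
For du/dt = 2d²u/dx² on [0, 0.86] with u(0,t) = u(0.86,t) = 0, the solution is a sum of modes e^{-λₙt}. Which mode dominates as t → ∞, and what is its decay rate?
Eigenvalues: λₙ = 2n²π²/0.86².
First three modes:
  n=1: λ₁ = 2π²/0.86² ≈ 26.689
  n=2: λ₂ = 8π²/0.86² ≈ 106.756 (4× faster decay)
  n=3: λ₃ = 18π²/0.86² ≈ 240.201 (9× faster decay)
As t → ∞, higher modes decay exponentially faster. The n=1 mode dominates: u ~ c₁ sin(πx/0.86) e^{-λ₁t}.
Decay rate: λ₁ = 2π²/0.86² ≈ 26.689.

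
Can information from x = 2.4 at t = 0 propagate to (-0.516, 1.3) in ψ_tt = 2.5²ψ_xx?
Yes. The domain of dependence is [-3.766, 2.734], and 2.4 ∈ [-3.766, 2.734].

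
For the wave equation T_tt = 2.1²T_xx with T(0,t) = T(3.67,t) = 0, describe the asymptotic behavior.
T oscillates (no decay). Energy is conserved; the solution oscillates indefinitely as standing waves.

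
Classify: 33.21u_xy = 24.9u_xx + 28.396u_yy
Rewriting in standard form: -24.9u_xx + 33.21u_xy - 28.396u_yy = 0. Elliptic (discriminant = -1725.3375).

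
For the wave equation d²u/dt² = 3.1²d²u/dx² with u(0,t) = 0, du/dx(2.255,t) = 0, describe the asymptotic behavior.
u oscillates (no decay). Energy is conserved; the solution oscillates indefinitely as standing waves.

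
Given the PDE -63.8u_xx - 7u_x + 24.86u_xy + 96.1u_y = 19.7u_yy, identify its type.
Rewriting in standard form: -63.8u_xx + 24.86u_xy - 19.7u_yy - 7u_x + 96.1u_y = 0. The second-order coefficients are A = -63.8, B = 24.86, C = -19.7. Since B² - 4AC = -4409.4204 < 0, this is an elliptic PDE.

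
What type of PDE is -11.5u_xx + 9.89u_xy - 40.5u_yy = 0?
With A = -11.5, B = 9.89, C = -40.5, the discriminant is -1765.1879. This is an elliptic PDE.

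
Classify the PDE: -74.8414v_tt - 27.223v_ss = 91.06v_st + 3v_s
Rewriting in standard form: -27.223v_ss - 91.06v_st - 74.8414v_tt - 3v_s = 0. A = -27.223, B = -91.06, C = -74.8414. Discriminant B² - 4AC = 142.2938712. Since 142.2938712 > 0, hyperbolic.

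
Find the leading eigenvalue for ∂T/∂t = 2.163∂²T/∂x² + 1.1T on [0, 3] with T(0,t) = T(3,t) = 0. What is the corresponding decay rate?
Eigenvalues: λₙ = 2.163n²π²/3² - 1.1.
First three modes:
  n=1: λ₁ = 2.163π²/3² - 1.1 ≈ 1.272
  n=2: λ₂ = 8.652π²/3² - 1.1 ≈ 8.388
  n=3: λ₃ = 19.467π²/3² - 1.1 ≈ 20.248
Since 2.163π²/3² ≈ 2.372 > 1.1, all λₙ > 0.
The n=1 mode decays slowest → dominates as t → ∞.
Asymptotic: T ~ c₁ sin(πx/3) e^{-λ₁t} with decay rate λ₁ ≈ 1.272.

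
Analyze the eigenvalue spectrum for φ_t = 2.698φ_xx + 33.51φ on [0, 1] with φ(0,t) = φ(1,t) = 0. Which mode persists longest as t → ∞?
Eigenvalues: λₙ = 2.698n²π²/1² - 33.51.
First three modes:
  n=1: λ₁ = 2.698π² - 33.51 ≈ -6.882
  n=2: λ₂ = 10.792π² - 33.51 ≈ 73.003
  n=3: λ₃ = 24.282π² - 33.51 ≈ 206.144
Since 2.698π² ≈ 26.628 < 33.51, λ₁ < 0.
The n=1 mode grows fastest (−λₙ is largest for n=1) → dominates.
Asymptotic: φ ~ c₁ sin(πx/1) e^{6.882t} (exponential growth at rate −λ₁ ≈ 6.882).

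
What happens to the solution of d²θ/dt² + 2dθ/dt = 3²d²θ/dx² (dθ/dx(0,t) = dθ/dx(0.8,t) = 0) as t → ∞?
θ → constant (steady state). Damping (γ=2) dissipates the nonconstant modes; with Neumann BCs the spatial average obeys M''+γM'=0 and tends to a finite limit.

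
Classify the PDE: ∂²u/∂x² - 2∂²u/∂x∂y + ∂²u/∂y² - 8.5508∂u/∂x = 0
A = 1, B = -2, C = 1. Discriminant B² - 4AC = 0. Since 0 = 0, parabolic.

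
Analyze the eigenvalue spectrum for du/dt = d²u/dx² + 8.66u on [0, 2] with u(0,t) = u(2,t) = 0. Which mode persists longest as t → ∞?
Eigenvalues: λₙ = n²π²/2² - 8.66.
First three modes:
  n=1: λ₁ = π²/2² - 8.66 ≈ -6.193
  n=2: λ₂ = 4π²/2² - 8.66 ≈ 1.21
  n=3: λ₃ = 9π²/2² - 8.66 ≈ 13.547
Since π²/2² ≈ 2.467 < 8.66, λ₁ < 0.
The n=1 mode grows fastest (−λₙ is largest for n=1) → dominates.
Asymptotic: u ~ c₁ sin(πx/2) e^{6.193t} (exponential growth at rate −λ₁ ≈ 6.193).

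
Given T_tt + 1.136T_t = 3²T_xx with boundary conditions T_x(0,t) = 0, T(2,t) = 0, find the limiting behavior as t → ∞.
T → 0. Damping (γ=1.136) dissipates energy; oscillations decay exponentially.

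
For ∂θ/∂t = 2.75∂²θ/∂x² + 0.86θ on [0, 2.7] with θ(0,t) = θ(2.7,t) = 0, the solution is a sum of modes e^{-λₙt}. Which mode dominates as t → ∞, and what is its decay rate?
Eigenvalues: λₙ = 2.75n²π²/2.7² - 0.86.
First three modes:
  n=1: λ₁ = 2.75π²/2.7² - 0.86 ≈ 2.863
  n=2: λ₂ = 11π²/2.7² - 0.86 ≈ 14.032
  n=3: λ₃ = 24.75π²/2.7² - 0.86 ≈ 32.648
Since 2.75π²/2.7² ≈ 3.723 > 0.86, all λₙ > 0.
The n=1 mode decays slowest → dominates as t → ∞.
Asymptotic: θ ~ c₁ sin(πx/2.7) e^{-λ₁t} with decay rate λ₁ ≈ 2.863.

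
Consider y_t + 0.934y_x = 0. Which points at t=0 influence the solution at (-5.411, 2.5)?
A single point: x = -7.746. The characteristic through (-5.411, 2.5) is x - 0.934t = const, so x = -5.411 - 0.934·2.5 = -7.746.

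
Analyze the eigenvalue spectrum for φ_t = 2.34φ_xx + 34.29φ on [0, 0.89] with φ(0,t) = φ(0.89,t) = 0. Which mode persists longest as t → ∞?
Eigenvalues: λₙ = 2.34n²π²/0.89² - 34.29.
First three modes:
  n=1: λ₁ = 2.34π²/0.89² - 34.29 ≈ -5.133
  n=2: λ₂ = 9.36π²/0.89² - 34.29 ≈ 82.336
  n=3: λ₃ = 21.06π²/0.89² - 34.29 ≈ 228.119
Since 2.34π²/0.89² ≈ 29.157 < 34.29, λ₁ < 0.
The n=1 mode grows fastest (−λₙ is largest for n=1) → dominates.
Asymptotic: φ ~ c₁ sin(πx/0.89) e^{5.133t} (exponential growth at rate −λ₁ ≈ 5.133).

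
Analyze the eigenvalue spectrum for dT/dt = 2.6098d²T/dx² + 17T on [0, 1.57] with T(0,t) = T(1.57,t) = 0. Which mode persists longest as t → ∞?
Eigenvalues: λₙ = 2.6098n²π²/1.57² - 17.
First three modes:
  n=1: λ₁ = 2.6098π²/1.57² - 17 ≈ -6.55
  n=2: λ₂ = 10.4392π²/1.57² - 17 ≈ 24.799
  n=3: λ₃ = 23.4882π²/1.57² - 17 ≈ 77.048
Since 2.6098π²/1.57² ≈ 10.45 < 17, λ₁ < 0.
The n=1 mode grows fastest (−λₙ is largest for n=1) → dominates.
Asymptotic: T ~ c₁ sin(πx/1.57) e^{6.55t} (exponential growth at rate −λ₁ ≈ 6.55).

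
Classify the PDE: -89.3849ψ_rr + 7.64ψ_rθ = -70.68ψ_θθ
Rewriting in standard form: -89.3849ψ_rr + 7.64ψ_rθ + 70.68ψ_θθ = 0. A = -89.3849, B = 7.64, C = 70.68. Discriminant B² - 4AC = 25329.268528. Since 25329.268528 > 0, hyperbolic.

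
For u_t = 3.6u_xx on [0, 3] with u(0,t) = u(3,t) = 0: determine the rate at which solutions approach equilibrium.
Eigenvalues: λₙ = 3.6n²π²/3².
First three modes:
  n=1: λ₁ = 3.6π²/3² ≈ 3.948
  n=2: λ₂ = 14.4π²/3² ≈ 15.791 (4× faster decay)
  n=3: λ₃ = 32.4π²/3² ≈ 35.531 (9× faster decay)
As t → ∞, higher modes decay exponentially faster. The n=1 mode dominates: u ~ c₁ sin(πx/3) e^{-λ₁t}.
Decay rate: λ₁ = 3.6π²/3² ≈ 3.948.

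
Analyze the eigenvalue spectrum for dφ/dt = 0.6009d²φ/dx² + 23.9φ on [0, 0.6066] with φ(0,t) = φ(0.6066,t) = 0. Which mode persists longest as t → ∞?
Eigenvalues: λₙ = 0.6009n²π²/0.6066² - 23.9.
First three modes:
  n=1: λ₁ = 0.6009π²/0.6066² - 23.9 ≈ -7.783
  n=2: λ₂ = 2.4036π²/0.6066² - 23.9 ≈ 40.57
  n=3: λ₃ = 5.4081π²/0.6066² - 23.9 ≈ 121.157
Since 0.6009π²/0.6066² ≈ 16.117 < 23.9, λ₁ < 0.
The n=1 mode grows fastest (−λₙ is largest for n=1) → dominates.
Asymptotic: φ ~ c₁ sin(πx/0.6066) e^{7.783t} (exponential growth at rate −λ₁ ≈ 7.783).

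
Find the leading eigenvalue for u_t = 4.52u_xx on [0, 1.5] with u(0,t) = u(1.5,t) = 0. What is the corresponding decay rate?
Eigenvalues: λₙ = 4.52n²π²/1.5².
First three modes:
  n=1: λ₁ = 4.52π²/1.5² ≈ 19.827
  n=2: λ₂ = 18.08π²/1.5² ≈ 79.308 (4× faster decay)
  n=3: λ₃ = 40.68π²/1.5² ≈ 178.442 (9× faster decay)
As t → ∞, higher modes decay exponentially faster. The n=1 mode dominates: u ~ c₁ sin(πx/1.5) e^{-λ₁t}.
Decay rate: λ₁ = 4.52π²/1.5² ≈ 19.827.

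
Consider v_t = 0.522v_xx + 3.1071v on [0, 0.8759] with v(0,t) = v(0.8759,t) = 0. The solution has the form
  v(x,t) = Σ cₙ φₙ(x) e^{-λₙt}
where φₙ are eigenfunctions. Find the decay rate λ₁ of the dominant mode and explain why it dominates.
Eigenvalues: λₙ = 0.522n²π²/0.8759² - 3.1071.
First three modes:
  n=1: λ₁ = 0.522π²/0.8759² - 3.1071 ≈ 3.608
  n=2: λ₂ = 2.088π²/0.8759² - 3.1071 ≈ 23.754
  n=3: λ₃ = 4.698π²/0.8759² - 3.1071 ≈ 57.33
Since 0.522π²/0.8759² ≈ 6.715 > 3.1071, all λₙ > 0.
The n=1 mode decays slowest → dominates as t → ∞.
Asymptotic: v ~ c₁ sin(πx/0.8759) e^{-λ₁t} with decay rate λ₁ ≈ 3.608.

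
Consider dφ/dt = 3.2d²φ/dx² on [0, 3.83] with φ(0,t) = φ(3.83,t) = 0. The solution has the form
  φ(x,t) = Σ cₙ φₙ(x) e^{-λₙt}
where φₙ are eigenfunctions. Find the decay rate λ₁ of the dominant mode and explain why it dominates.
Eigenvalues: λₙ = 3.2n²π²/3.83².
First three modes:
  n=1: λ₁ = 3.2π²/3.83² ≈ 2.153
  n=2: λ₂ = 12.8π²/3.83² ≈ 8.612 (4× faster decay)
  n=3: λ₃ = 28.8π²/3.83² ≈ 19.377 (9× faster decay)
As t → ∞, higher modes decay exponentially faster. The n=1 mode dominates: φ ~ c₁ sin(πx/3.83) e^{-λ₁t}.
Decay rate: λ₁ = 3.2π²/3.83² ≈ 2.153.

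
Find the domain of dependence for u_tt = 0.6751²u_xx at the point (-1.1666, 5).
Domain of dependence: [-4.5421, 2.2089]. Signals travel at speed 0.6751, so data within |x - -1.1666| ≤ 0.6751·5 = 3.3755 can reach the point.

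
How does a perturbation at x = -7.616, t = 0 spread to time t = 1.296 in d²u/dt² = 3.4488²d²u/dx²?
Domain of influence: [-12.0856448, -3.1463552]. Data at x = -7.616 spreads outward at speed 3.4488.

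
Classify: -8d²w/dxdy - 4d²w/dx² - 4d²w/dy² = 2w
Rewriting in standard form: -4d²w/dx² - 8d²w/dxdy - 4d²w/dy² - 2w = 0. Parabolic (discriminant = 0).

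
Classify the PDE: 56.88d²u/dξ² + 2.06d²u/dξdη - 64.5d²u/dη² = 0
A = 56.88, B = 2.06, C = -64.5. Discriminant B² - 4AC = 14679.2836. Since 14679.2836 > 0, hyperbolic.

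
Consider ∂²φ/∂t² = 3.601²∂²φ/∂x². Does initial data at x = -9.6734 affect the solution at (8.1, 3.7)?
No. The domain of dependence is [-5.2237, 21.4237], and -9.6734 is outside this interval.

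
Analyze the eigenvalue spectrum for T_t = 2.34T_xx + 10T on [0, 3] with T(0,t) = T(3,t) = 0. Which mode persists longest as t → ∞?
Eigenvalues: λₙ = 2.34n²π²/3² - 10.
First three modes:
  n=1: λ₁ = 2.34π²/3² - 10 ≈ -7.434
  n=2: λ₂ = 9.36π²/3² - 10 ≈ 0.264
  n=3: λ₃ = 21.06π²/3² - 10 ≈ 13.095
Since 2.34π²/3² ≈ 2.566 < 10, λ₁ < 0.
The n=1 mode grows fastest (−λₙ is largest for n=1) → dominates.
Asymptotic: T ~ c₁ sin(πx/3) e^{7.434t} (exponential growth at rate −λ₁ ≈ 7.434).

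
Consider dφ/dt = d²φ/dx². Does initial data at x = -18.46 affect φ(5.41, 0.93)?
Yes, for any finite x. The heat equation has infinite propagation speed, so all initial data affects all points at any t > 0.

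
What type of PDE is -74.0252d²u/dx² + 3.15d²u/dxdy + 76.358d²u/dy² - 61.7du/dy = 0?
With A = -74.0252, B = 3.15, C = 76.358, the discriminant is 22619.5873864. This is a hyperbolic PDE.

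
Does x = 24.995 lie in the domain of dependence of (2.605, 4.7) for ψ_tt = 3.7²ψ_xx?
No. The domain of dependence is [-14.785, 19.995], and 24.995 is outside this interval.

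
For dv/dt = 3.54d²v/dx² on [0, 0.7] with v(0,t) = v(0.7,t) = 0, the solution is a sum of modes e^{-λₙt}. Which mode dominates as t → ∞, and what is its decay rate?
Eigenvalues: λₙ = 3.54n²π²/0.7².
First three modes:
  n=1: λ₁ = 3.54π²/0.7² ≈ 71.303
  n=2: λ₂ = 14.16π²/0.7² ≈ 285.211 (4× faster decay)
  n=3: λ₃ = 31.86π²/0.7² ≈ 641.726 (9× faster decay)
As t → ∞, higher modes decay exponentially faster. The n=1 mode dominates: v ~ c₁ sin(πx/0.7) e^{-λ₁t}.
Decay rate: λ₁ = 3.54π²/0.7² ≈ 71.303.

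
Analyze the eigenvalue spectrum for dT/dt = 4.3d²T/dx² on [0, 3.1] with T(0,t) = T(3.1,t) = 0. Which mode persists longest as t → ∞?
Eigenvalues: λₙ = 4.3n²π²/3.1².
First three modes:
  n=1: λ₁ = 4.3π²/3.1² ≈ 4.416
  n=2: λ₂ = 17.2π²/3.1² ≈ 17.665 (4× faster decay)
  n=3: λ₃ = 38.7π²/3.1² ≈ 39.745 (9× faster decay)
As t → ∞, higher modes decay exponentially faster. The n=1 mode dominates: T ~ c₁ sin(πx/3.1) e^{-λ₁t}.
Decay rate: λ₁ = 4.3π²/3.1² ≈ 4.416.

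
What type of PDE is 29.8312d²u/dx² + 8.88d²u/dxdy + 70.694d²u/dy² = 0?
With A = 29.8312, B = 8.88, C = 70.694, the discriminant is -8356.6930112. This is an elliptic PDE.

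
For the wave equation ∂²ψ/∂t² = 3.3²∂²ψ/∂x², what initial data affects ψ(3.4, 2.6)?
Domain of dependence: [-5.18, 11.98]. Signals travel at speed 3.3, so data within |x - 3.4| ≤ 3.3·2.6 = 8.58 can reach the point.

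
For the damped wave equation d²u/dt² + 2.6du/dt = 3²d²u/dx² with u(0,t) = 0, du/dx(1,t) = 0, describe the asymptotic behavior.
u → 0. Damping (γ=2.6) dissipates energy; oscillations decay exponentially.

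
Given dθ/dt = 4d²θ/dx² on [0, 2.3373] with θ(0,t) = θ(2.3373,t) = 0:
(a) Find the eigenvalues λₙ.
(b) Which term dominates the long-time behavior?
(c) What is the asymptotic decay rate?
Eigenvalues: λₙ = 4n²π²/2.3373².
First three modes:
  n=1: λ₁ = 4π²/2.3373² ≈ 7.227
  n=2: λ₂ = 16π²/2.3373² ≈ 28.906 (4× faster decay)
  n=3: λ₃ = 36π²/2.3373² ≈ 65.039 (9× faster decay)
As t → ∞, higher modes decay exponentially faster. The n=1 mode dominates: θ ~ c₁ sin(πx/2.3373) e^{-λ₁t}.
Decay rate: λ₁ = 4π²/2.3373² ≈ 7.227.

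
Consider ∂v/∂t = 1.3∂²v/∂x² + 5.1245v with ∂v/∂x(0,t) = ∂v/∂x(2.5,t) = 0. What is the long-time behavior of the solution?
As t → ∞, v grows unboundedly. With Neumann BCs the constant mode has diffusion eigenvalue 0, so any r > 0 makes it grow like e^(5.1245t); solution grows exponentially.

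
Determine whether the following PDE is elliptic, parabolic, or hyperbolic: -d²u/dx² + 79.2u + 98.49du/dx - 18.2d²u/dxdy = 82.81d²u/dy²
Rewriting in standard form: -d²u/dx² - 18.2d²u/dxdy - 82.81d²u/dy² + 98.49du/dx + 79.2u = 0. Coefficients: A = -1, B = -18.2, C = -82.81. B² - 4AC = 0, which is zero, so the equation is parabolic.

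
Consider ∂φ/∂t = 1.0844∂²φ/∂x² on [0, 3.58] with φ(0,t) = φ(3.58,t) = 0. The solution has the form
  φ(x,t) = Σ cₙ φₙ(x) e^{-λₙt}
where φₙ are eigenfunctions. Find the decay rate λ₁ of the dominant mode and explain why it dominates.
Eigenvalues: λₙ = 1.0844n²π²/3.58².
First three modes:
  n=1: λ₁ = 1.0844π²/3.58² ≈ 0.835
  n=2: λ₂ = 4.3376π²/3.58² ≈ 3.34 (4× faster decay)
  n=3: λ₃ = 9.7596π²/3.58² ≈ 7.516 (9× faster decay)
As t → ∞, higher modes decay exponentially faster. The n=1 mode dominates: φ ~ c₁ sin(πx/3.58) e^{-λ₁t}.
Decay rate: λ₁ = 1.0844π²/3.58² ≈ 0.835.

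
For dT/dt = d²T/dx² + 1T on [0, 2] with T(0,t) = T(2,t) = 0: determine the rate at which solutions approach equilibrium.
Eigenvalues: λₙ = n²π²/2² - 1.
First three modes:
  n=1: λ₁ = π²/2² - 1 ≈ 1.467
  n=2: λ₂ = 4π²/2² - 1 ≈ 8.87
  n=3: λ₃ = 9π²/2² - 1 ≈ 21.207
Since π²/2² ≈ 2.467 > 1, all λₙ > 0.
The n=1 mode decays slowest → dominates as t → ∞.
Asymptotic: T ~ c₁ sin(πx/2) e^{-λ₁t} with decay rate λ₁ ≈ 1.467.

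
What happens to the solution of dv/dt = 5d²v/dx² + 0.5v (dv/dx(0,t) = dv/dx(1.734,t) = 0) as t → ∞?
v grows unboundedly. With Neumann BCs the constant mode has diffusion eigenvalue 0, so any r > 0 makes it grow like e^(0.5t); solution grows exponentially.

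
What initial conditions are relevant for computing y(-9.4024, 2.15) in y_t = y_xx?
The entire real line. The heat equation has infinite propagation speed: any initial disturbance instantly affects all points (though exponentially small far away).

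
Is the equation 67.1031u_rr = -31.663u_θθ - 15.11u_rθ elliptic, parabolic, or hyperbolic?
Rewriting in standard form: 67.1031u_rr + 15.11u_rθ + 31.663u_θθ = 0. Computing B² - 4AC with A = 67.1031, B = 15.11, C = 31.663: discriminant = -8270.4297212 (negative). Answer: elliptic.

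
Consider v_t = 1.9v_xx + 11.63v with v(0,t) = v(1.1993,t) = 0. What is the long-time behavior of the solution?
As t → ∞, v → 0. Diffusion dominates reaction (r=11.63 < κπ²/L²≈13.04); solution decays.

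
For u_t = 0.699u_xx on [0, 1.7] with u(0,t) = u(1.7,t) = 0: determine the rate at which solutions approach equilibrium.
Eigenvalues: λₙ = 0.699n²π²/1.7².
First three modes:
  n=1: λ₁ = 0.699π²/1.7² ≈ 2.387
  n=2: λ₂ = 2.796π²/1.7² ≈ 9.549 (4× faster decay)
  n=3: λ₃ = 6.291π²/1.7² ≈ 21.484 (9× faster decay)
As t → ∞, higher modes decay exponentially faster. The n=1 mode dominates: u ~ c₁ sin(πx/1.7) e^{-λ₁t}.
Decay rate: λ₁ = 0.699π²/1.7² ≈ 2.387.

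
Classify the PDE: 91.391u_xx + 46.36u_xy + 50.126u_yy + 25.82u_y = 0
A = 91.391, B = 46.36, C = 50.126. Discriminant B² - 4AC = -16175.011464. Since -16175.011464 < 0, elliptic.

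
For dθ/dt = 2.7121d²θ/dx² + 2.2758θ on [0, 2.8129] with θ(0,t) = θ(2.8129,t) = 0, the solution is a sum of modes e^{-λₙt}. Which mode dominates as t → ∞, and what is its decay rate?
Eigenvalues: λₙ = 2.7121n²π²/2.8129² - 2.2758.
First three modes:
  n=1: λ₁ = 2.7121π²/2.8129² - 2.2758 ≈ 1.107
  n=2: λ₂ = 10.8484π²/2.8129² - 2.2758 ≈ 11.256
  n=3: λ₃ = 24.4089π²/2.8129² - 2.2758 ≈ 28.171
Since 2.7121π²/2.8129² ≈ 3.383 > 2.2758, all λₙ > 0.
The n=1 mode decays slowest → dominates as t → ∞.
Asymptotic: θ ~ c₁ sin(πx/2.8129) e^{-λ₁t} with decay rate λ₁ ≈ 1.107.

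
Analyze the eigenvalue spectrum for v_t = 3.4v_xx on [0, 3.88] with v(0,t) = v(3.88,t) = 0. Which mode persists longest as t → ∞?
Eigenvalues: λₙ = 3.4n²π²/3.88².
First three modes:
  n=1: λ₁ = 3.4π²/3.88² ≈ 2.229
  n=2: λ₂ = 13.6π²/3.88² ≈ 8.916 (4× faster decay)
  n=3: λ₃ = 30.6π²/3.88² ≈ 20.061 (9× faster decay)
As t → ∞, higher modes decay exponentially faster. The n=1 mode dominates: v ~ c₁ sin(πx/3.88) e^{-λ₁t}.
Decay rate: λ₁ = 3.4π²/3.88² ≈ 2.229.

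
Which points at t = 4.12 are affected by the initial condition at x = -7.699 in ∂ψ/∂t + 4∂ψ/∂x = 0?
At x = 8.781. The characteristic carries data from (-7.699, 0) to (8.781, 4.12).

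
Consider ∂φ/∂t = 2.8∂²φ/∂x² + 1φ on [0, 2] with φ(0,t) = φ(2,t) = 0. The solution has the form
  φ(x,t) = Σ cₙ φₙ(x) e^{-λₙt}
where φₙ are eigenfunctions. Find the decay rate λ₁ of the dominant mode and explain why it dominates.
Eigenvalues: λₙ = 2.8n²π²/2² - 1.
First three modes:
  n=1: λ₁ = 2.8π²/2² - 1 ≈ 5.909
  n=2: λ₂ = 11.2π²/2² - 1 ≈ 26.635
  n=3: λ₃ = 25.2π²/2² - 1 ≈ 61.179
Since 2.8π²/2² ≈ 6.909 > 1, all λₙ > 0.
The n=1 mode decays slowest → dominates as t → ∞.
Asymptotic: φ ~ c₁ sin(πx/2) e^{-λ₁t} with decay rate λ₁ ≈ 5.909.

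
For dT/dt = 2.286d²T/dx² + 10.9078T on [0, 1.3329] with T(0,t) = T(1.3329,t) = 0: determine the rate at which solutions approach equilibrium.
Eigenvalues: λₙ = 2.286n²π²/1.3329² - 10.9078.
First three modes:
  n=1: λ₁ = 2.286π²/1.3329² - 10.9078 ≈ 1.792
  n=2: λ₂ = 9.144π²/1.3329² - 10.9078 ≈ 39.89
  n=3: λ₃ = 20.574π²/1.3329² - 10.9078 ≈ 103.386
Since 2.286π²/1.3329² ≈ 12.699 > 10.9078, all λₙ > 0.
The n=1 mode decays slowest → dominates as t → ∞.
Asymptotic: T ~ c₁ sin(πx/1.3329) e^{-λ₁t} with decay rate λ₁ ≈ 1.792.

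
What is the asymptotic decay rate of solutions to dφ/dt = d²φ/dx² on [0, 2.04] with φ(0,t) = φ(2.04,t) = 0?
Eigenvalues: λₙ = n²π²/2.04².
First three modes:
  n=1: λ₁ = π²/2.04² ≈ 2.372
  n=2: λ₂ = 4π²/2.04² ≈ 9.486 (4× faster decay)
  n=3: λ₃ = 9π²/2.04² ≈ 21.344 (9× faster decay)
As t → ∞, higher modes decay exponentially faster. The n=1 mode dominates: φ ~ c₁ sin(πx/2.04) e^{-λ₁t}.
Decay rate: λ₁ = π²/2.04² ≈ 2.372.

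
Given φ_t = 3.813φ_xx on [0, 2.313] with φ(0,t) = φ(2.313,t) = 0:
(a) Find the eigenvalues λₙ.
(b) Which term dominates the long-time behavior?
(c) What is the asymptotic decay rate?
Eigenvalues: λₙ = 3.813n²π²/2.313².
First three modes:
  n=1: λ₁ = 3.813π²/2.313² ≈ 7.034
  n=2: λ₂ = 15.252π²/2.313² ≈ 28.137 (4× faster decay)
  n=3: λ₃ = 34.317π²/2.313² ≈ 63.308 (9× faster decay)
As t → ∞, higher modes decay exponentially faster. The n=1 mode dominates: φ ~ c₁ sin(πx/2.313) e^{-λ₁t}.
Decay rate: λ₁ = 3.813π²/2.313² ≈ 7.034.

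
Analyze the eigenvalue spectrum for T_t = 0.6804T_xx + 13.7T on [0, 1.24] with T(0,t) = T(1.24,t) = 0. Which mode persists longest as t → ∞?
Eigenvalues: λₙ = 0.6804n²π²/1.24² - 13.7.
First three modes:
  n=1: λ₁ = 0.6804π²/1.24² - 13.7 ≈ -9.333
  n=2: λ₂ = 2.7216π²/1.24² - 13.7 ≈ 3.77
  n=3: λ₃ = 6.1236π²/1.24² - 13.7 ≈ 25.606
Since 0.6804π²/1.24² ≈ 4.367 < 13.7, λ₁ < 0.
The n=1 mode grows fastest (−λₙ is largest for n=1) → dominates.
Asymptotic: T ~ c₁ sin(πx/1.24) e^{9.333t} (exponential growth at rate −λ₁ ≈ 9.333).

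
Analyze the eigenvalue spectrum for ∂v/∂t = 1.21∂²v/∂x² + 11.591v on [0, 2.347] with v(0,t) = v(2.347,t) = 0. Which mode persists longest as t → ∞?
Eigenvalues: λₙ = 1.21n²π²/2.347² - 11.591.
First three modes:
  n=1: λ₁ = 1.21π²/2.347² - 11.591 ≈ -9.423
  n=2: λ₂ = 4.84π²/2.347² - 11.591 ≈ -2.919
  n=3: λ₃ = 10.89π²/2.347² - 11.591 ≈ 7.921
Since 1.21π²/2.347² ≈ 2.168 < 11.591, λ₁ < 0.
The n=1 mode grows fastest (−λₙ is largest for n=1) → dominates.
Asymptotic: v ~ c₁ sin(πx/2.347) e^{9.423t} (exponential growth at rate −λ₁ ≈ 9.423).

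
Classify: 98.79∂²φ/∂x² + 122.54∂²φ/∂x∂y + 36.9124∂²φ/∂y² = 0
Hyperbolic (discriminant = 429.747616).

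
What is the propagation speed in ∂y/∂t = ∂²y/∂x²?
Infinite. The heat equation is parabolic, not hyperbolic, so disturbances propagate instantly.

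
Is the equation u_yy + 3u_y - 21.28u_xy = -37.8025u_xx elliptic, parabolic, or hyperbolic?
Rewriting in standard form: 37.8025u_xx - 21.28u_xy + u_yy + 3u_y = 0. Computing B² - 4AC with A = 37.8025, B = -21.28, C = 1: discriminant = 301.6284 (positive). Answer: hyperbolic.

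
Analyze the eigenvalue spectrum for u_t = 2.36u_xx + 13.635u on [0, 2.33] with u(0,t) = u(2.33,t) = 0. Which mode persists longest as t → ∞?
Eigenvalues: λₙ = 2.36n²π²/2.33² - 13.635.
First three modes:
  n=1: λ₁ = 2.36π²/2.33² - 13.635 ≈ -9.345
  n=2: λ₂ = 9.44π²/2.33² - 13.635 ≈ 3.527
  n=3: λ₃ = 21.24π²/2.33² - 13.635 ≈ 24.979
Since 2.36π²/2.33² ≈ 4.29 < 13.635, λ₁ < 0.
The n=1 mode grows fastest (−λₙ is largest for n=1) → dominates.
Asymptotic: u ~ c₁ sin(πx/2.33) e^{9.345t} (exponential growth at rate −λ₁ ≈ 9.345).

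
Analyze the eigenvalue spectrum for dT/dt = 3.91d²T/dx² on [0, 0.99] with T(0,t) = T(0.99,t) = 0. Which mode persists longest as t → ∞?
Eigenvalues: λₙ = 3.91n²π²/0.99².
First three modes:
  n=1: λ₁ = 3.91π²/0.99² ≈ 39.374
  n=2: λ₂ = 15.64π²/0.99² ≈ 157.495 (4× faster decay)
  n=3: λ₃ = 35.19π²/0.99² ≈ 354.363 (9× faster decay)
As t → ∞, higher modes decay exponentially faster. The n=1 mode dominates: T ~ c₁ sin(πx/0.99) e^{-λ₁t}.
Decay rate: λ₁ = 3.91π²/0.99² ≈ 39.374.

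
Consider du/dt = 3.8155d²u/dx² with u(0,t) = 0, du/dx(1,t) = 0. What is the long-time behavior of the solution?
As t → ∞, u → 0. Heat escapes through the Dirichlet boundary.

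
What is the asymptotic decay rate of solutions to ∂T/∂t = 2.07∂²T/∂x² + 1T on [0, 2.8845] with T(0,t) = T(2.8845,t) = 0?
Eigenvalues: λₙ = 2.07n²π²/2.8845² - 1.
First three modes:
  n=1: λ₁ = 2.07π²/2.8845² - 1 ≈ 1.455
  n=2: λ₂ = 8.28π²/2.8845² - 1 ≈ 8.822
  n=3: λ₃ = 18.63π²/2.8845² - 1 ≈ 21.099
Since 2.07π²/2.8845² ≈ 2.455 > 1, all λₙ > 0.
The n=1 mode decays slowest → dominates as t → ∞.
Asymptotic: T ~ c₁ sin(πx/2.8845) e^{-λ₁t} with decay rate λ₁ ≈ 1.455.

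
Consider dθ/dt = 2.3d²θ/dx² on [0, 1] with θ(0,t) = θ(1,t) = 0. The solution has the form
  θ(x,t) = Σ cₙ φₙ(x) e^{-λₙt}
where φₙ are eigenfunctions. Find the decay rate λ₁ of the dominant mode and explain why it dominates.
Eigenvalues: λₙ = 2.3n²π².
First three modes:
  n=1: λ₁ = 2.3π² ≈ 22.7
  n=2: λ₂ = 9.2π² ≈ 90.8 (4× faster decay)
  n=3: λ₃ = 20.7π² ≈ 204.301 (9× faster decay)
As t → ∞, higher modes decay exponentially faster. The n=1 mode dominates: θ ~ c₁ sin(πx) e^{-λ₁t}.
Decay rate: λ₁ = 2.3π² ≈ 22.7.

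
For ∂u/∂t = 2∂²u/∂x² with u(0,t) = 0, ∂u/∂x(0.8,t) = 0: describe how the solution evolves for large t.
u → 0. Heat escapes through the Dirichlet boundary.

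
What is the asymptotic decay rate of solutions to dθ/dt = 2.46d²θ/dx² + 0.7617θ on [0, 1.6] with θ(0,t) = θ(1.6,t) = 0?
Eigenvalues: λₙ = 2.46n²π²/1.6² - 0.7617.
First three modes:
  n=1: λ₁ = 2.46π²/1.6² - 0.7617 ≈ 8.722
  n=2: λ₂ = 9.84π²/1.6² - 0.7617 ≈ 37.175
  n=3: λ₃ = 22.14π²/1.6² - 0.7617 ≈ 84.595
Since 2.46π²/1.6² ≈ 9.484 > 0.7617, all λₙ > 0.
The n=1 mode decays slowest → dominates as t → ∞.
Asymptotic: θ ~ c₁ sin(πx/1.6) e^{-λ₁t} with decay rate λ₁ ≈ 8.722.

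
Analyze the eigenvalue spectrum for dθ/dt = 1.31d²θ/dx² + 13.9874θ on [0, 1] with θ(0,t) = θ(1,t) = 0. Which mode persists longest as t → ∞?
Eigenvalues: λₙ = 1.31n²π²/1² - 13.9874.
First three modes:
  n=1: λ₁ = 1.31π² - 13.9874 ≈ -1.058
  n=2: λ₂ = 5.24π² - 13.9874 ≈ 37.729
  n=3: λ₃ = 11.79π² - 13.9874 ≈ 102.375
Since 1.31π² ≈ 12.929 < 13.9874, λ₁ < 0.
The n=1 mode grows fastest (−λₙ is largest for n=1) → dominates.
Asymptotic: θ ~ c₁ sin(πx/1) e^{1.058t} (exponential growth at rate −λ₁ ≈ 1.058).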